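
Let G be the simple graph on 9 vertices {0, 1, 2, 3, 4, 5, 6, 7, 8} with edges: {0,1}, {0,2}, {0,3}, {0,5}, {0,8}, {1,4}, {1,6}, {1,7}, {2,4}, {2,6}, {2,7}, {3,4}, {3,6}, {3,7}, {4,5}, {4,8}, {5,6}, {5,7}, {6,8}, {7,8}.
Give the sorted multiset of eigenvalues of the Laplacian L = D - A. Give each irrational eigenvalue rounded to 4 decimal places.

[0, 4, 4, 4, 4, 5, 5, 5, 9]

With the vertex order [0, 1, 2, 3, 4, 5, 6, 7, 8], the degrees are [5, 4, 4, 4, 5, 4, 5, 5, 4], giving D = diag(5, 4, 4, 4, 5, 4, 5, 5, 4) and L = D - A. Diagonalising L (or applying a numerical eigensolver to the 9x9 matrix) gives the spectrum above.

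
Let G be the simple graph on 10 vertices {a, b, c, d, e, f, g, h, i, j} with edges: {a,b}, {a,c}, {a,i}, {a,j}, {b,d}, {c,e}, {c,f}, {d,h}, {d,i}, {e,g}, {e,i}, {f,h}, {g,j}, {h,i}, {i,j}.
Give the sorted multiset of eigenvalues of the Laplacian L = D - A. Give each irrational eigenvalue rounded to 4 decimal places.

With the vertex order [a, b, c, d, e, f, g, h, i, j], the degrees are [4, 2, 3, 3, 3, 2, 2, 3, 5, 3], giving D = diag(4, 2, 3, 3, 3, 2, 2, 3, 5, 3) and L = D - A. Since every row of L sums to 0, the all-ones vector is in the kernel and 0 is an eigenvalue. The single zero eigenvalue shows the graph is connected. By the matrix-tree theorem the graph has (1/10) * product of the nonzero eigenvalues = 1145 spanning trees.

[0, 1, 1.2210, 2.0717, 2.6273, 2.7485, 4.1759, 4.3986, 5.2224, 6.5346]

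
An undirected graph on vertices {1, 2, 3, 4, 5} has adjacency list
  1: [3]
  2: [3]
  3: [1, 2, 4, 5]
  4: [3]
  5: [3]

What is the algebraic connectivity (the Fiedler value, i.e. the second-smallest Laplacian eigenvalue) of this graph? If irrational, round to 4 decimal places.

1

Reading degrees in the order [1, 2, 3, 4, 5] gives [1, 1, 4, 1, 1]; set D = diag(1, 1, 4, 1, 1) and form L = D - A. The sorted Laplacian eigenvalues are [0, 1, 1, 1, 5]; the algebraic connectivity is the second entry, 1.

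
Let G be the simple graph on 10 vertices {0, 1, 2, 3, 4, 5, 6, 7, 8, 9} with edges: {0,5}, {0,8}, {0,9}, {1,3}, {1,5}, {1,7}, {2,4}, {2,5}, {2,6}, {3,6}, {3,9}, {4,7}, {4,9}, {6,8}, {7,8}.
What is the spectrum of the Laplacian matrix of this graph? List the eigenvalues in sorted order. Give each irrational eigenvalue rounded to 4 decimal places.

With the vertex order [0, 1, 2, 3, 4, 5, 6, 7, 8, 9], the degrees are [3, 3, 3, 3, 3, 3, 3, 3, 3, 3], giving D = diag(3, 3, 3, 3, 3, 3, 3, 3, 3, 3) and L = D - A. Since every row of L sums to 0, the all-ones vector is in the kernel and 0 is an eigenvalue. The single zero eigenvalue shows the graph is connected.

[0, 2, 2, 2, 2, 2, 5, 5, 5, 5]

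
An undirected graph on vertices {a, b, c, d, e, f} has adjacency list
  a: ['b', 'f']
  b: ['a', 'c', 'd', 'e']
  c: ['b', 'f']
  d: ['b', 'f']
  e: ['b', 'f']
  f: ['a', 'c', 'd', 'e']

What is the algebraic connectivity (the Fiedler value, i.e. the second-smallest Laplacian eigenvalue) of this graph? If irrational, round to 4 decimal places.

2

Reading degrees in the order [a, b, c, d, e, f] gives [2, 4, 2, 2, 2, 4]; set D = diag(2, 4, 2, 2, 2, 4) and form L = D - A. The sorted Laplacian eigenvalues are [0, 2, 2, 2, 4, 6]; the algebraic connectivity is the second entry, 2. There is one zero in the spectrum, matching the 1 component. The eigenvalues sum to 16, which equals trace(L) = 2|E|.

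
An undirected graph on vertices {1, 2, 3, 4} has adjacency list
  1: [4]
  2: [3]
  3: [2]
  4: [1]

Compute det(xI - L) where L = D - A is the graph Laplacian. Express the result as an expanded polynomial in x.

Each diagonal entry of L is the vertex degree and each off-diagonal entry is -1 where an edge is present, 0 otherwise; in the order [1, 2, 3, 4] the diagonal is [1, 1, 1, 1]. The eigenvalues of L are [0, 0, 2, 2]; the characteristic polynomial is the product of (x - lambda_i), which multiplies out to x^4 - 4x^3 + 4x^2. Since p(0) = det(-L) = 0, x divides p(x). The largest eigenvalue, 2, is at most the vertex count 4.

x^4 - 4x^3 + 4x^2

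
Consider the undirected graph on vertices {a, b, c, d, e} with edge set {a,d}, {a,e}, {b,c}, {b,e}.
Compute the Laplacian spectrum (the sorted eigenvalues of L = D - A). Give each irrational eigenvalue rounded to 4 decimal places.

[0, 0.3820, 1.3820, 2.6180, 3.6180]

With the vertex order [a, b, c, d, e], the degrees are [2, 2, 1, 1, 2], giving D = diag(2, 2, 1, 1, 2) and L = D - A. Since every row of L sums to 0, the all-ones vector is in the kernel and 0 is an eigenvalue. The largest eigenvalue, 3.6180, is at most the vertex count 5. There is one zero in the spectrum, matching the 1 component.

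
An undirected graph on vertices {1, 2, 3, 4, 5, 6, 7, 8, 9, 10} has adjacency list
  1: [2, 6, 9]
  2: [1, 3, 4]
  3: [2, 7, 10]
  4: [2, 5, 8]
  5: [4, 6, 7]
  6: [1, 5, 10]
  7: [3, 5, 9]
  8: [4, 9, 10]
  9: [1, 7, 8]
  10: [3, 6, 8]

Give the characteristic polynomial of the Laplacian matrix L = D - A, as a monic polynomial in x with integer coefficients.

Each diagonal entry of L is the vertex degree and each off-diagonal entry is -1 where an edge is present, 0 otherwise; in the order [1, 2, 3, 4, 5, 6, 7, 8, 9, 10] the diagonal is [3, 3, 3, 3, 3, 3, 3, 3, 3, 3]. L has integer entries, so p(x) = det(xI - L) has integer coefficients. Expanding the determinant yields x^10 - 30x^9 + 390x^8 - 2880x^7 + 13305x^6 - 39882x^5 + 77640x^4 - 94800x^3 + 66000x^2 - 20000x. The coefficient of x^9 equals -trace(L) = -30, matching the sum of degrees. The eigenvalues sum to 30, which equals trace(L) = 2|E|.

x^10 - 30x^9 + 390x^8 - 2880x^7 + 13305x^6 - 39882x^5 + 77640x^4 - 94800x^3 + 66000x^2 - 20000x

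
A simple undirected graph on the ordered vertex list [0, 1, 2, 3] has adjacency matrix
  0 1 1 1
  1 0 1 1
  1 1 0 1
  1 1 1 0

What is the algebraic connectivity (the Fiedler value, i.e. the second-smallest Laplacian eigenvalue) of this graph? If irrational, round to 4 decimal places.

4

Each diagonal entry of L is the vertex degree and each off-diagonal entry is -1 where an edge is present, 0 otherwise; in the order [0, 1, 2, 3] the diagonal is [3, 3, 3, 3]. The smallest Laplacian eigenvalue is always 0. The next one, lambda_2 = 4, measures how hard the graph is to disconnect: larger values mean better connectivity. By the matrix-tree theorem the graph has (1/4) * product of the nonzero eigenvalues = 16 spanning trees.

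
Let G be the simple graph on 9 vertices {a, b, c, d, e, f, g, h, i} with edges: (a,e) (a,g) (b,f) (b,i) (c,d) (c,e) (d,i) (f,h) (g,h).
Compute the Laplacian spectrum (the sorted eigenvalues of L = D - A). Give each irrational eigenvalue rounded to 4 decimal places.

[0, 0.4679, 0.4679, 1.6527, 1.6527, 3, 3, 3.8794, 3.8794]

Reading degrees in the order [a, b, c, d, e, f, g, h, i] gives [2, 2, 2, 2, 2, 2, 2, 2, 2]; set D = diag(2, 2, 2, 2, 2, 2, 2, 2, 2) and form L = D - A. L is symmetric positive semidefinite, so every eigenvalue is real and nonnegative.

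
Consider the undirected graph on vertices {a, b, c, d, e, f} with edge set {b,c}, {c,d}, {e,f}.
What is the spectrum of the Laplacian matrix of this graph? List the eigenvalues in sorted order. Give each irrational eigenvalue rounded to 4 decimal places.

Reading degrees in the order [a, b, c, d, e, f] gives [0, 1, 2, 1, 1, 1]; set D = diag(0, 1, 2, 1, 1, 1) and form L = D - A. The multiplicity of 0 as a Laplacian eigenvalue equals the number of connected components. The 3 zero eigenvalues correspond to the 3 connected components.

[0, 0, 0, 1, 2, 3]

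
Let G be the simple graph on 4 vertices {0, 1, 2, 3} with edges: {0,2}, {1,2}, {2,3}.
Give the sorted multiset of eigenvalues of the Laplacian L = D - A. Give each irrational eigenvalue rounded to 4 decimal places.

[0, 1, 1, 4]

With the vertex order [0, 1, 2, 3], the degrees are [1, 1, 3, 1], giving D = diag(1, 1, 3, 1) and L = D - A. L is symmetric positive semidefinite, so every eigenvalue is real and nonnegative. The single zero eigenvalue shows the graph is connected. The largest eigenvalue, 4, is at most the vertex count 4. The eigenvalues sum to 6, which equals trace(L) = 2|E|.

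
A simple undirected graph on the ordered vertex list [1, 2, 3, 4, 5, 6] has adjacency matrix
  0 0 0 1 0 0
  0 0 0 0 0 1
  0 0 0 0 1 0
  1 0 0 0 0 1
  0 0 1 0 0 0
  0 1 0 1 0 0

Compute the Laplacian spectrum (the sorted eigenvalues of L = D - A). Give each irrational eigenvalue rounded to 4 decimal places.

[0, 0, 0.5858, 2, 2, 3.4142]

With the vertex order [1, 2, 3, 4, 5, 6], the degrees are [1, 1, 1, 2, 1, 2], giving D = diag(1, 1, 1, 2, 1, 2) and L = D - A. Diagonalising L (or applying a numerical eigensolver to the 6x6 matrix) gives the spectrum above. The 2 zero eigenvalues correspond to the 2 connected components. There are 2 zeros in the spectrum, matching the 2 components.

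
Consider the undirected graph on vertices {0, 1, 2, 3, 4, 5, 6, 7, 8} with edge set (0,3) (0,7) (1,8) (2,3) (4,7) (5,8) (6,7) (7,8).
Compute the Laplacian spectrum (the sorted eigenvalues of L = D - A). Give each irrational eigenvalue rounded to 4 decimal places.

[0, 0.2232, 0.4919, 1, 1, 1.4712, 3, 3.4838, 5.3298]

Reading degrees in the order [0, 1, 2, 3, 4, 5, 6, 7, 8] gives [2, 1, 1, 2, 1, 1, 1, 4, 3]; set D = diag(2, 1, 1, 2, 1, 1, 1, 4, 3) and form L = D - A. L is symmetric positive semidefinite, so every eigenvalue is real and nonnegative. The largest eigenvalue, 5.3298, is at most the vertex count 9.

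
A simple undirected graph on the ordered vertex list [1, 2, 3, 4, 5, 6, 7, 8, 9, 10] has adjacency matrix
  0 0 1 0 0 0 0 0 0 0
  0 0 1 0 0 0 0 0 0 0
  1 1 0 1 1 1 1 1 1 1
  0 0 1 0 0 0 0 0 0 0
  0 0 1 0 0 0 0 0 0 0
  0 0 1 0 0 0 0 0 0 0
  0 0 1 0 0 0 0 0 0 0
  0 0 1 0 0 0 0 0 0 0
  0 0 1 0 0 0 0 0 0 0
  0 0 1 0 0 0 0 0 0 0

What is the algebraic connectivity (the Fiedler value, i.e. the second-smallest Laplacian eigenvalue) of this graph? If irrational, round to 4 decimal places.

Reading degrees in the order [1, 2, 3, 4, 5, 6, 7, 8, 9, 10] gives [1, 1, 9, 1, 1, 1, 1, 1, 1, 1]; set D = diag(1, 1, 9, 1, 1, 1, 1, 1, 1, 1) and form L = D - A. The sorted Laplacian eigenvalues are [0, 1, 1, 1, 1, 1, 1, 1, 1, 10]; the algebraic connectivity is the second entry, 1. There is one zero in the spectrum, matching the 1 component. By the matrix-tree theorem the graph has (1/10) * product of the nonzero eigenvalues = 1 spanning tree.

1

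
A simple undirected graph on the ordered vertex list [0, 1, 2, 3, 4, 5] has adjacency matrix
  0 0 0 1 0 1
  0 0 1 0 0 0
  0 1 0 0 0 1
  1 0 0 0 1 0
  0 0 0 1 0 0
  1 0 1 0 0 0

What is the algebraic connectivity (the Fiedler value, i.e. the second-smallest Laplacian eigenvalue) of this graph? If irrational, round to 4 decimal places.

Reading degrees in the order [0, 1, 2, 3, 4, 5] gives [2, 1, 2, 2, 1, 2]; set D = diag(2, 1, 2, 2, 1, 2) and form L = D - A. The smallest Laplacian eigenvalue is always 0. The next one, lambda_2 = 0.2679, measures how hard the graph is to disconnect: larger values mean better connectivity.

0.2679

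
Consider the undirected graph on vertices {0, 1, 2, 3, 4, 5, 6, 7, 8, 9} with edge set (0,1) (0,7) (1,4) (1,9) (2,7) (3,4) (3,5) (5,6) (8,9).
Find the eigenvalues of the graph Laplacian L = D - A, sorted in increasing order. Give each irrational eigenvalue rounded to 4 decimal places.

Each diagonal entry of L is the vertex degree and each off-diagonal entry is -1 where an edge is present, 0 otherwise; in the order [0, 1, 2, 3, 4, 5, 6, 7, 8, 9] the diagonal is [2, 3, 1, 2, 2, 2, 1, 2, 1, 2]. Since every row of L sums to 0, the all-ones vector is in the kernel and 0 is an eigenvalue. There is one zero in the spectrum, matching the 1 component.

[0, 0.1479, 0.2814, 0.7873, 1.2931, 2, 2.4631, 3.0926, 3.4687, 4.4659]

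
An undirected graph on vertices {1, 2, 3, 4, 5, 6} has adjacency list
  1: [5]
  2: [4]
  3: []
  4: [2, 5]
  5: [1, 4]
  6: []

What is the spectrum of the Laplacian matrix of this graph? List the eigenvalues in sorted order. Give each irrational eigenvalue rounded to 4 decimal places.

[0, 0, 0, 0.5858, 2, 3.4142]

Reading degrees in the order [1, 2, 3, 4, 5, 6] gives [1, 1, 0, 2, 2, 0]; set D = diag(1, 1, 0, 2, 2, 0) and form L = D - A. Since every row of L sums to 0, the all-ones vector is in the kernel and 0 is an eigenvalue. The 3 zero eigenvalues correspond to the 3 connected components.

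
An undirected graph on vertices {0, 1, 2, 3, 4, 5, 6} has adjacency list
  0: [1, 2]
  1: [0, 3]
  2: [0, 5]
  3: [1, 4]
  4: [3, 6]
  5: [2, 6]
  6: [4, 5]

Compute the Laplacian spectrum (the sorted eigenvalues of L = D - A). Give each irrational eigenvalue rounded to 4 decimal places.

[0, 0.7530, 0.7530, 2.4450, 2.4450, 3.8019, 3.8019]

Reading degrees in the order [0, 1, 2, 3, 4, 5, 6] gives [2, 2, 2, 2, 2, 2, 2]; set D = diag(2, 2, 2, 2, 2, 2, 2) and form L = D - A. Since every row of L sums to 0, the all-ones vector is in the kernel and 0 is an eigenvalue. There is one zero in the spectrum, matching the 1 component.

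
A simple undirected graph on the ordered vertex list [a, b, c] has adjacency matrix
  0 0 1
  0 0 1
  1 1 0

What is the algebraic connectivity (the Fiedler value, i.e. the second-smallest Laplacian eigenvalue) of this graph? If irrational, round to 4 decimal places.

Each diagonal entry of L is the vertex degree and each off-diagonal entry is -1 where an edge is present, 0 otherwise; in the order [a, b, c] the diagonal is [1, 1, 2]. The sorted Laplacian eigenvalues are [0, 1, 3]; the algebraic connectivity is the second entry, 1. The eigenvalues sum to 4, which equals trace(L) = 2|E|.

1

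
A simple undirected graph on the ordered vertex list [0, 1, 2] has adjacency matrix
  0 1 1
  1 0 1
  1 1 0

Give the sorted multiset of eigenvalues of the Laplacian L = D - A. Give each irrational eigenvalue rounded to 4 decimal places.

Reading degrees in the order [0, 1, 2] gives [2, 2, 2]; set D = diag(2, 2, 2) and form L = D - A. Since every row of L sums to 0, the all-ones vector is in the kernel and 0 is an eigenvalue. The single zero eigenvalue shows the graph is connected. There is one zero in the spectrum, matching the 1 component.

[0, 3, 3]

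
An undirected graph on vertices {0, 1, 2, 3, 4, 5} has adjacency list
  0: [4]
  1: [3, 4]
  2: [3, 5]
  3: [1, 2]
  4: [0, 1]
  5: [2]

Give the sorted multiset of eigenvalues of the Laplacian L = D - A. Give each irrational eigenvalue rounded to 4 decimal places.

Reading degrees in the order [0, 1, 2, 3, 4, 5] gives [1, 2, 2, 2, 2, 1]; set D = diag(1, 2, 2, 2, 2, 1) and form L = D - A. L is symmetric positive semidefinite, so every eigenvalue is real and nonnegative.

[0, 0.2679, 1, 2, 3, 3.7321]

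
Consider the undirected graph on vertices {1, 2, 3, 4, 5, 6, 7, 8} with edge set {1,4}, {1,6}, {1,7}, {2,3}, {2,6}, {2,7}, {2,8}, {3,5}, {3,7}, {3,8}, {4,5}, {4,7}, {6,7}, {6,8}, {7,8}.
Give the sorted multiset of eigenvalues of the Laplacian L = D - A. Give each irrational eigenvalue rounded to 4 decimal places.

Each diagonal entry of L is the vertex degree and each off-diagonal entry is -1 where an edge is present, 0 otherwise; in the order [1, 2, 3, 4, 5, 6, 7, 8] the diagonal is [3, 4, 4, 3, 2, 4, 6, 4]. The multiplicity of 0 as a Laplacian eigenvalue equals the number of connected components. There is one zero in the spectrum, matching the 1 component. The largest eigenvalue, 7.0989, is at most the vertex count 8.

[0, 1.5022, 2.0823, 4, 4.5270, 5, 5.7896, 7.0989]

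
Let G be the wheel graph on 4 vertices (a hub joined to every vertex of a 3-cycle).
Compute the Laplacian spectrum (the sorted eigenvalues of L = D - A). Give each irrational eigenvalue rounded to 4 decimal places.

[0, 4, 4, 4]

The graph has 4 vertices and degree multiset [3, 3, 3, 3]; D is the diagonal matrix of degrees and L = D - A. Since every row of L sums to 0, the all-ones vector is in the kernel and 0 is an eigenvalue. The single zero eigenvalue shows the graph is connected. The eigenvalues sum to 12, which equals trace(L) = 2|E|.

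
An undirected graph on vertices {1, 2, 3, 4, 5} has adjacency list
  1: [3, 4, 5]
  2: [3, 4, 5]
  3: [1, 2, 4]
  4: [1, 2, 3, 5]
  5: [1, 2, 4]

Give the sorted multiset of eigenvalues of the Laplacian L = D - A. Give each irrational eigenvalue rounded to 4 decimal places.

Each diagonal entry of L is the vertex degree and each off-diagonal entry is -1 where an edge is present, 0 otherwise; in the order [1, 2, 3, 4, 5] the diagonal is [3, 3, 3, 4, 3]. Since every row of L sums to 0, the all-ones vector is in the kernel and 0 is an eigenvalue. The single zero eigenvalue shows the graph is connected. The eigenvalues sum to 16, which equals trace(L) = 2|E|. By the matrix-tree theorem the graph has (1/5) * product of the nonzero eigenvalues = 45 spanning trees.

[0, 3, 3, 5, 5]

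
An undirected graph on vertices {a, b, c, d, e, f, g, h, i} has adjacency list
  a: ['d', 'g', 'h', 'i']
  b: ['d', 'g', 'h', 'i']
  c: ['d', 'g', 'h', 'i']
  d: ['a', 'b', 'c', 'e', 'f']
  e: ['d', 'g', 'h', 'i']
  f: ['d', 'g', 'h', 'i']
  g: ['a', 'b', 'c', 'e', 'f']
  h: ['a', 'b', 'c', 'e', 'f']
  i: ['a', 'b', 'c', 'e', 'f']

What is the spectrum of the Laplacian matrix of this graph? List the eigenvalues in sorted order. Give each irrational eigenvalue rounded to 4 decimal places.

[0, 4, 4, 4, 4, 5, 5, 5, 9]

Each diagonal entry of L is the vertex degree and each off-diagonal entry is -1 where an edge is present, 0 otherwise; in the order [a, b, c, d, e, f, g, h, i] the diagonal is [4, 4, 4, 5, 4, 4, 5, 5, 5]. The multiplicity of 0 as a Laplacian eigenvalue equals the number of connected components. The single zero eigenvalue shows the graph is connected.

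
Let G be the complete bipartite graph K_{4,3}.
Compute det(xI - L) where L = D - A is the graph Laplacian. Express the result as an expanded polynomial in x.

x^7 - 24x^6 + 234x^5 - 1192x^4 + 3357x^3 - 4968x^2 + 3024x

The graph has 7 vertices and degree multiset [4, 4, 4, 3, 3, 3, 3]; D is the diagonal matrix of degrees and L = D - A. The eigenvalues of L are [0, 3, 3, 3, 4, 4, 7]; the characteristic polynomial is the product of (x - lambda_i), which multiplies out to x^7 - 24x^6 + 234x^5 - 1192x^4 + 3357x^3 - 4968x^2 + 3024x. The constant term is 0 because L is singular (the all-ones vector lies in its kernel). There is one zero in the spectrum, matching the 1 component.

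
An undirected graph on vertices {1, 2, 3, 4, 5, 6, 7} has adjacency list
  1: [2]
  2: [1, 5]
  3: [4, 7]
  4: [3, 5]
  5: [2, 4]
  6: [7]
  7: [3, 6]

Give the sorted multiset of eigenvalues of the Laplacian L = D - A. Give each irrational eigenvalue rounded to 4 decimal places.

[0, 0.1981, 0.7530, 1.5550, 2.4450, 3.2470, 3.8019]

Each diagonal entry of L is the vertex degree and each off-diagonal entry is -1 where an edge is present, 0 otherwise; in the order [1, 2, 3, 4, 5, 6, 7] the diagonal is [1, 2, 2, 2, 2, 1, 2]. Since every row of L sums to 0, the all-ones vector is in the kernel and 0 is an eigenvalue. The single zero eigenvalue shows the graph is connected. The eigenvalues sum to 12, which equals trace(L) = 2|E|.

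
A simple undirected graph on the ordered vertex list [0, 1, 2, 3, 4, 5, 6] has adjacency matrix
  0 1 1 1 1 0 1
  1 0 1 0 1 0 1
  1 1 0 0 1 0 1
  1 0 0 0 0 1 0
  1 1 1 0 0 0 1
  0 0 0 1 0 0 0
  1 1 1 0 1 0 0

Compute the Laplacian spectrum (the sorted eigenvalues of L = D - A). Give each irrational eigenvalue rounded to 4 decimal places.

[0, 0.4659, 2.4827, 5, 5, 5, 6.0514]

With the vertex order [0, 1, 2, 3, 4, 5, 6], the degrees are [5, 4, 4, 2, 4, 1, 4], giving D = diag(5, 4, 4, 2, 4, 1, 4) and L = D - A. L is symmetric positive semidefinite, so every eigenvalue is real and nonnegative. The single zero eigenvalue shows the graph is connected. The eigenvalues sum to 24, which equals trace(L) = 2|E|. There is one zero in the spectrum, matching the 1 component.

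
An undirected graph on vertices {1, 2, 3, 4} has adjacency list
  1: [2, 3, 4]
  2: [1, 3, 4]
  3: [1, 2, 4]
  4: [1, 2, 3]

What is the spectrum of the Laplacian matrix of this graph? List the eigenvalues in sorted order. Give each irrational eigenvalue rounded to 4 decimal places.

[0, 4, 4, 4]

With the vertex order [1, 2, 3, 4], the degrees are [3, 3, 3, 3], giving D = diag(3, 3, 3, 3) and L = D - A. Since every row of L sums to 0, the all-ones vector is in the kernel and 0 is an eigenvalue. The single zero eigenvalue shows the graph is connected.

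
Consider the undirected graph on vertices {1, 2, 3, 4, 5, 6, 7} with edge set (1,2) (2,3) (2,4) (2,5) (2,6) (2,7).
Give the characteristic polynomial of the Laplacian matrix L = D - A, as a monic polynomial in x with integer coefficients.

With the vertex order [1, 2, 3, 4, 5, 6, 7], the degrees are [1, 6, 1, 1, 1, 1, 1], giving D = diag(1, 6, 1, 1, 1, 1, 1) and L = D - A. L has integer entries, so p(x) = det(xI - L) has integer coefficients. Expanding the determinant yields x^7 - 12x^6 + 45x^5 - 80x^4 + 75x^3 - 36x^2 + 7x. The coefficient of x^6 equals -trace(L) = -12, matching the sum of degrees. The eigenvalues sum to 12, which equals trace(L) = 2|E|.

x^7 - 12x^6 + 45x^5 - 80x^4 + 75x^3 - 36x^2 + 7x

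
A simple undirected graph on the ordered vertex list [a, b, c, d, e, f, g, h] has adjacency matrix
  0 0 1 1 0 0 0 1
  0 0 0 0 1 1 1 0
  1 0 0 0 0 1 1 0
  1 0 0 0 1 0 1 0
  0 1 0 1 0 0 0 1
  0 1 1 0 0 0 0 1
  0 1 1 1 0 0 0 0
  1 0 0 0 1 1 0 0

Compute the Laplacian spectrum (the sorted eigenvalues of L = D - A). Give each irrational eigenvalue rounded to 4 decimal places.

With the vertex order [a, b, c, d, e, f, g, h], the degrees are [3, 3, 3, 3, 3, 3, 3, 3], giving D = diag(3, 3, 3, 3, 3, 3, 3, 3) and L = D - A. Diagonalising L (or applying a numerical eigensolver to the 8x8 matrix) gives the spectrum above. There is one zero in the spectrum, matching the 1 component. The largest eigenvalue, 6, is at most the vertex count 8.

[0, 2, 2, 2, 4, 4, 4, 6]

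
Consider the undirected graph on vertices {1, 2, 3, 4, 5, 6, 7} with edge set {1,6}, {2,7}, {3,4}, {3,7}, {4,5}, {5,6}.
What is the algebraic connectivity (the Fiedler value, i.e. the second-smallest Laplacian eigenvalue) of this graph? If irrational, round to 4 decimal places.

Reading degrees in the order [1, 2, 3, 4, 5, 6, 7] gives [1, 1, 2, 2, 2, 2, 2]; set D = diag(1, 1, 2, 2, 2, 2, 2) and form L = D - A. The smallest Laplacian eigenvalue is always 0. The next one, lambda_2 = 0.1981, measures how hard the graph is to disconnect: larger values mean better connectivity.

0.1981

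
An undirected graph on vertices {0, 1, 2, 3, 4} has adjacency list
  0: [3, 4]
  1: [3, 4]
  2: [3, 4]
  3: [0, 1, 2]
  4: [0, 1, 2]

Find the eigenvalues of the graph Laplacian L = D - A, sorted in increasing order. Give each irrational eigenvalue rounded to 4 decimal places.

Reading degrees in the order [0, 1, 2, 3, 4] gives [2, 2, 2, 3, 3]; set D = diag(2, 2, 2, 3, 3) and form L = D - A. L is symmetric positive semidefinite, so every eigenvalue is real and nonnegative. There is one zero in the spectrum, matching the 1 component. By the matrix-tree theorem the graph has (1/5) * product of the nonzero eigenvalues = 12 spanning trees.

[0, 2, 2, 3, 5]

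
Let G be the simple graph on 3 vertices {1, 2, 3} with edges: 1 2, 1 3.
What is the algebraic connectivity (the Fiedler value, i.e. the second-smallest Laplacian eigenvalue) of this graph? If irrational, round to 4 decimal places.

1

Reading degrees in the order [1, 2, 3] gives [2, 1, 1]; set D = diag(2, 1, 1) and form L = D - A. The smallest Laplacian eigenvalue is always 0. The next one, lambda_2 = 1, measures how hard the graph is to disconnect: larger values mean better connectivity. The eigenvalues sum to 4, which equals trace(L) = 2|E|. By the matrix-tree theorem the graph has (1/3) * product of the nonzero eigenvalues = 1 spanning tree.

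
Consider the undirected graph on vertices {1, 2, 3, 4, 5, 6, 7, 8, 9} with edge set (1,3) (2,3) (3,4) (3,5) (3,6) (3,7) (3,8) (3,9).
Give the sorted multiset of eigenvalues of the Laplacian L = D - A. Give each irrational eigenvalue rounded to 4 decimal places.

[0, 1, 1, 1, 1, 1, 1, 1, 9]

With the vertex order [1, 2, 3, 4, 5, 6, 7, 8, 9], the degrees are [1, 1, 8, 1, 1, 1, 1, 1, 1], giving D = diag(1, 1, 8, 1, 1, 1, 1, 1, 1) and L = D - A. L is symmetric positive semidefinite, so every eigenvalue is real and nonnegative. By the matrix-tree theorem the graph has (1/9) * product of the nonzero eigenvalues = 1 spanning tree.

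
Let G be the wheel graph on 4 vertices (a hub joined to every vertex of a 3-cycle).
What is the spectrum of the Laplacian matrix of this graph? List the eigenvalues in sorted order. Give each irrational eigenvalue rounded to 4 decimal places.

[0, 4, 4, 4]

The graph has 4 vertices and degree multiset [3, 3, 3, 3]; D is the diagonal matrix of degrees and L = D - A. L is symmetric positive semidefinite, so every eigenvalue is real and nonnegative. The single zero eigenvalue shows the graph is connected. There is one zero in the spectrum, matching the 1 component. The largest eigenvalue, 4, is at most the vertex count 4.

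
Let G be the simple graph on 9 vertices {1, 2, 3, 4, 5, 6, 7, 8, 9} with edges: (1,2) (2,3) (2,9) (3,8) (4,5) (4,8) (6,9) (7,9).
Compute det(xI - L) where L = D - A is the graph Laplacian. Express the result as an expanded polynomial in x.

Reading degrees in the order [1, 2, 3, 4, 5, 6, 7, 8, 9] gives [1, 3, 2, 2, 1, 1, 1, 2, 3]; set D = diag(1, 3, 2, 2, 1, 1, 1, 2, 3) and form L = D - A. Computing det(xI - L) by cofactor expansion (or equivalently via sum-over-permutations) gives x^9 - 16x^8 + 103x^7 - 344x^6 + 642x^5 - 674x^4 + 381x^3 - 102x^2 + 9x. The coefficient of x^8 equals -trace(L) = -16, matching the sum of degrees. The eigenvalues sum to 16, which equals trace(L) = 2|E|. The largest eigenvalue, 4.6437, is at most the vertex count 9.

x^9 - 16x^8 + 103x^7 - 344x^6 + 642x^5 - 674x^4 + 381x^3 - 102x^2 + 9x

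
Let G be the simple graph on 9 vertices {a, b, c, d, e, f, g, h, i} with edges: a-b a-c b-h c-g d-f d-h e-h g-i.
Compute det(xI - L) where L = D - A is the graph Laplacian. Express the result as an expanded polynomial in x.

Each diagonal entry of L is the vertex degree and each off-diagonal entry is -1 where an edge is present, 0 otherwise; in the order [a, b, c, d, e, f, g, h, i] the diagonal is [2, 2, 2, 2, 1, 1, 2, 3, 1]. Computing det(xI - L) by cofactor expansion (or equivalently via sum-over-permutations) gives x^9 - 16x^8 + 104x^7 - 354x^6 + 678x^5 - 730x^4 + 417x^3 - 110x^2 + 9x. The constant term is 0 because L is singular (the all-ones vector lies in its kernel). The eigenvalues sum to 16, which equals trace(L) = 2|E|.

x^9 - 16x^8 + 104x^7 - 354x^6 + 678x^5 - 730x^4 + 417x^3 - 110x^2 + 9x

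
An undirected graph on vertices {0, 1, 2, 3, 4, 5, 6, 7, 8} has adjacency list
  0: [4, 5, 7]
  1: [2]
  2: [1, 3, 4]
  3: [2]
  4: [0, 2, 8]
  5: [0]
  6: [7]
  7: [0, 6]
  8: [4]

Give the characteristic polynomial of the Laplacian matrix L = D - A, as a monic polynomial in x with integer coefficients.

x^9 - 16x^8 + 102x^7 - 334x^6 + 606x^5 - 616x^4 + 340x^3 - 92x^2 + 9x

Reading degrees in the order [0, 1, 2, 3, 4, 5, 6, 7, 8] gives [3, 1, 3, 1, 3, 1, 1, 2, 1]; set D = diag(3, 1, 3, 1, 3, 1, 1, 2, 1) and form L = D - A. L has integer entries, so p(x) = det(xI - L) has integer coefficients. Expanding the determinant yields x^9 - 16x^8 + 102x^7 - 334x^6 + 606x^5 - 616x^4 + 340x^3 - 92x^2 + 9x. Since p(0) = det(-L) = 0, x divides p(x). There is one zero in the spectrum, matching the 1 component.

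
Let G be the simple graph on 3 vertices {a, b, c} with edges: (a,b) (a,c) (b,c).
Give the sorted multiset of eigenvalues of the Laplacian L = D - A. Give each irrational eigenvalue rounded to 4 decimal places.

Reading degrees in the order [a, b, c] gives [2, 2, 2]; set D = diag(2, 2, 2) and form L = D - A. L is symmetric positive semidefinite, so every eigenvalue is real and nonnegative. By the matrix-tree theorem the graph has (1/3) * product of the nonzero eigenvalues = 3 spanning trees. The eigenvalues sum to 6, which equals trace(L) = 2|E|.

[0, 3, 3]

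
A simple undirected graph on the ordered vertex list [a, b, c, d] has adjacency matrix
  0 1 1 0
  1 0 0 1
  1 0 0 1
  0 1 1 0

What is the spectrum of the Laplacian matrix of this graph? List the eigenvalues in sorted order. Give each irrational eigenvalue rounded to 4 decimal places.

[0, 2, 2, 4]

With the vertex order [a, b, c, d], the degrees are [2, 2, 2, 2], giving D = diag(2, 2, 2, 2) and L = D - A. Since every row of L sums to 0, the all-ones vector is in the kernel and 0 is an eigenvalue.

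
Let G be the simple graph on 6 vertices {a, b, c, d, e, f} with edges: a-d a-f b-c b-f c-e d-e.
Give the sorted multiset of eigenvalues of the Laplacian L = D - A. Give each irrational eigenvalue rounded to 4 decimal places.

With the vertex order [a, b, c, d, e, f], the degrees are [2, 2, 2, 2, 2, 2], giving D = diag(2, 2, 2, 2, 2, 2) and L = D - A. L is symmetric positive semidefinite, so every eigenvalue is real and nonnegative. The largest eigenvalue, 4, is at most the vertex count 6.

[0, 1, 1, 3, 3, 4]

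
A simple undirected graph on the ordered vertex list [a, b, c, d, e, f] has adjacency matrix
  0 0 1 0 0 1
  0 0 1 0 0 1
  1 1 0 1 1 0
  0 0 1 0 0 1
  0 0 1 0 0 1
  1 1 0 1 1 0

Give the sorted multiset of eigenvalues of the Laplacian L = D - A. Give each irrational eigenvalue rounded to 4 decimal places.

[0, 2, 2, 2, 4, 6]

Reading degrees in the order [a, b, c, d, e, f] gives [2, 2, 4, 2, 2, 4]; set D = diag(2, 2, 4, 2, 2, 4) and form L = D - A. Since every row of L sums to 0, the all-ones vector is in the kernel and 0 is an eigenvalue. The single zero eigenvalue shows the graph is connected.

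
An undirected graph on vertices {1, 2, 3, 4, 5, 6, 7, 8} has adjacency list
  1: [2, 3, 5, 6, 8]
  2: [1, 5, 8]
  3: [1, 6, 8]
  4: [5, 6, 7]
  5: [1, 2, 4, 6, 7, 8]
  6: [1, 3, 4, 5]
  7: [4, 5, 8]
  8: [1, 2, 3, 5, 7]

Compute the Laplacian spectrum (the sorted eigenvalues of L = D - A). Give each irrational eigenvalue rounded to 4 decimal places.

With the vertex order [1, 2, 3, 4, 5, 6, 7, 8], the degrees are [5, 3, 3, 3, 6, 4, 3, 5], giving D = diag(5, 3, 3, 3, 6, 4, 3, 5) and L = D - A. L is symmetric positive semidefinite, so every eigenvalue is real and nonnegative. The single zero eigenvalue shows the graph is connected. The largest eigenvalue, 7.1959, is at most the vertex count 8. The eigenvalues sum to 32, which equals trace(L) = 2|E|.

[0, 1.9887, 2.5405, 3.3683, 4.8409, 5.6871, 6.3787, 7.1959]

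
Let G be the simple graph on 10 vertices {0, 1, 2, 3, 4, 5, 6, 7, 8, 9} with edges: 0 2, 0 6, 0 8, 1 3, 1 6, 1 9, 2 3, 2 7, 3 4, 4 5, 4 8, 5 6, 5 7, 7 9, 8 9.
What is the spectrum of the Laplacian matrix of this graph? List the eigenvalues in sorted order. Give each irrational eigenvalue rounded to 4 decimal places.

Reading degrees in the order [0, 1, 2, 3, 4, 5, 6, 7, 8, 9] gives [3, 3, 3, 3, 3, 3, 3, 3, 3, 3]; set D = diag(3, 3, 3, 3, 3, 3, 3, 3, 3, 3) and form L = D - A. The multiplicity of 0 as a Laplacian eigenvalue equals the number of connected components. The single zero eigenvalue shows the graph is connected. The eigenvalues sum to 30, which equals trace(L) = 2|E|.

[0, 2, 2, 2, 2, 2, 5, 5, 5, 5]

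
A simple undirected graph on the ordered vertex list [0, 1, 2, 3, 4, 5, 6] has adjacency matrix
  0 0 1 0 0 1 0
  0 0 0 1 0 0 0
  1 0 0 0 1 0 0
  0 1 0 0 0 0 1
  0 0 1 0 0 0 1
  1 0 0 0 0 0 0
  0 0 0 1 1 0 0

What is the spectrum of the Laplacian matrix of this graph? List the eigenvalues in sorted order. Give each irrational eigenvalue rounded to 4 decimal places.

[0, 0.1981, 0.7530, 1.5550, 2.4450, 3.2470, 3.8019]

Reading degrees in the order [0, 1, 2, 3, 4, 5, 6] gives [2, 1, 2, 2, 2, 1, 2]; set D = diag(2, 1, 2, 2, 2, 1, 2) and form L = D - A. Since every row of L sums to 0, the all-ones vector is in the kernel and 0 is an eigenvalue. There is one zero in the spectrum, matching the 1 component. By the matrix-tree theorem the graph has (1/7) * product of the nonzero eigenvalues = 1 spanning tree.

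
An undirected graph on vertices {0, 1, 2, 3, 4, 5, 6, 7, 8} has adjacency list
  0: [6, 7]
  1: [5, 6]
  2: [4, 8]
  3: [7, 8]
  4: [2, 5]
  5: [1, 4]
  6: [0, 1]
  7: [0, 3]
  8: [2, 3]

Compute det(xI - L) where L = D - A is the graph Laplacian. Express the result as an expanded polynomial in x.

Reading degrees in the order [0, 1, 2, 3, 4, 5, 6, 7, 8] gives [2, 2, 2, 2, 2, 2, 2, 2, 2]; set D = diag(2, 2, 2, 2, 2, 2, 2, 2, 2) and form L = D - A. Computing det(xI - L) by cofactor expansion (or equivalently via sum-over-permutations) gives x^9 - 18x^8 + 135x^7 - 546x^6 + 1287x^5 - 1782x^4 + 1386x^3 - 540x^2 + 81x. The coefficient of x^8 equals -trace(L) = -18, matching the sum of degrees. The largest eigenvalue, 3.8794, is at most the vertex count 9.

x^9 - 18x^8 + 135x^7 - 546x^6 + 1287x^5 - 1782x^4 + 1386x^3 - 540x^2 + 81x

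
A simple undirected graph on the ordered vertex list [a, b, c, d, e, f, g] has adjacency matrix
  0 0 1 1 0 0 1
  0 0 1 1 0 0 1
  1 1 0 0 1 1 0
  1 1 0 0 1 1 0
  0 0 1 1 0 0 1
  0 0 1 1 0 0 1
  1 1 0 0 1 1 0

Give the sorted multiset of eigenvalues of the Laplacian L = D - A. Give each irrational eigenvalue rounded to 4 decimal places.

Each diagonal entry of L is the vertex degree and each off-diagonal entry is -1 where an edge is present, 0 otherwise; in the order [a, b, c, d, e, f, g] the diagonal is [3, 3, 4, 4, 3, 3, 4]. The multiplicity of 0 as a Laplacian eigenvalue equals the number of connected components. The single zero eigenvalue shows the graph is connected. The largest eigenvalue, 7, is at most the vertex count 7.

[0, 3, 3, 3, 4, 4, 7]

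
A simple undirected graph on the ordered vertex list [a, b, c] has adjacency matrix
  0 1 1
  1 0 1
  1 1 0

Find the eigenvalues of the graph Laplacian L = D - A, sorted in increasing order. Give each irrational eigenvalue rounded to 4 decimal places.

Reading degrees in the order [a, b, c] gives [2, 2, 2]; set D = diag(2, 2, 2) and form L = D - A. The multiplicity of 0 as a Laplacian eigenvalue equals the number of connected components. By the matrix-tree theorem the graph has (1/3) * product of the nonzero eigenvalues = 3 spanning trees. There is one zero in the spectrum, matching the 1 component.

[0, 3, 3]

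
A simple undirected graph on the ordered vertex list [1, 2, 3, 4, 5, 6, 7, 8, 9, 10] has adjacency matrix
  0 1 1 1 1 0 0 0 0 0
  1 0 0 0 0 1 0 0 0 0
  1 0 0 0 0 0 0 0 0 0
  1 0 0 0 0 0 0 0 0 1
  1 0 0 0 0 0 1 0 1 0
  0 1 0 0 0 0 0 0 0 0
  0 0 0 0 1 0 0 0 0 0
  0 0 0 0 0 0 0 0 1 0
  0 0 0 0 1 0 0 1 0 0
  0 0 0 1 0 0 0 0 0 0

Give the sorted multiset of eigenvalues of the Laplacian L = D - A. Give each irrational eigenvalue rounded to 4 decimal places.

[0, 0.2263, 0.3820, 0.6274, 0.7726, 2, 2.2925, 2.6180, 3.6837, 5.3975]

With the vertex order [1, 2, 3, 4, 5, 6, 7, 8, 9, 10], the degrees are [4, 2, 1, 2, 3, 1, 1, 1, 2, 1], giving D = diag(4, 2, 1, 2, 3, 1, 1, 1, 2, 1) and L = D - A. L is symmetric positive semidefinite, so every eigenvalue is real and nonnegative. By the matrix-tree theorem the graph has (1/10) * product of the nonzero eigenvalues = 1 spanning tree.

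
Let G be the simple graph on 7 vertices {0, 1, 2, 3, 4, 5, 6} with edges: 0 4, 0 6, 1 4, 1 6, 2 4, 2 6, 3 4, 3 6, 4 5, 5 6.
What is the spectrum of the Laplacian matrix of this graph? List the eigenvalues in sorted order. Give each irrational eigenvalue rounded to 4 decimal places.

[0, 2, 2, 2, 2, 5, 7]

Each diagonal entry of L is the vertex degree and each off-diagonal entry is -1 where an edge is present, 0 otherwise; in the order [0, 1, 2, 3, 4, 5, 6] the diagonal is [2, 2, 2, 2, 5, 2, 5]. L is symmetric positive semidefinite, so every eigenvalue is real and nonnegative. The single zero eigenvalue shows the graph is connected. The largest eigenvalue, 7, is at most the vertex count 7. There is one zero in the spectrum, matching the 1 component.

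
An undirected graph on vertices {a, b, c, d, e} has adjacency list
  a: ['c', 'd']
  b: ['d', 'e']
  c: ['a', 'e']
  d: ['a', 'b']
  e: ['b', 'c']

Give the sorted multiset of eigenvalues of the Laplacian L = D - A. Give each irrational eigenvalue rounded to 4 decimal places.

[0, 1.3820, 1.3820, 3.6180, 3.6180]

With the vertex order [a, b, c, d, e], the degrees are [2, 2, 2, 2, 2], giving D = diag(2, 2, 2, 2, 2) and L = D - A. L is symmetric positive semidefinite, so every eigenvalue is real and nonnegative. By the matrix-tree theorem the graph has (1/5) * product of the nonzero eigenvalues = 5 spanning trees. The eigenvalues sum to 10, which equals trace(L) = 2|E|.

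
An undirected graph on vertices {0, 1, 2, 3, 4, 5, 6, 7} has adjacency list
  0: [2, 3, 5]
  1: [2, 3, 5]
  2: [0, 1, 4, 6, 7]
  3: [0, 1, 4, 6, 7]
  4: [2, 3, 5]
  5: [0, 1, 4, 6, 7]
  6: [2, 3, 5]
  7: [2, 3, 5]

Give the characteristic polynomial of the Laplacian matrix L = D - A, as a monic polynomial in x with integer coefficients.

x^8 - 30x^7 + 375x^6 - 2540x^5 + 10095x^4 - 23598x^3 + 30105x^2 - 16200x

Reading degrees in the order [0, 1, 2, 3, 4, 5, 6, 7] gives [3, 3, 5, 5, 3, 5, 3, 3]; set D = diag(3, 3, 5, 5, 3, 5, 3, 3) and form L = D - A. The eigenvalues of L are [0, 3, 3, 3, 3, 5, 5, 8]; the characteristic polynomial is the product of (x - lambda_i), which multiplies out to x^8 - 30x^7 + 375x^6 - 2540x^5 + 10095x^4 - 23598x^3 + 30105x^2 - 16200x. The coefficient of x^7 equals -trace(L) = -30, matching the sum of degrees. The eigenvalues sum to 30, which equals trace(L) = 2|E|.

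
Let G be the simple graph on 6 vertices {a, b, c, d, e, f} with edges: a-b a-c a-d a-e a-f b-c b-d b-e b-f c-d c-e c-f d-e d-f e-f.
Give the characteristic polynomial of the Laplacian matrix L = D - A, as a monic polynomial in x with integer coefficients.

x^6 - 30x^5 + 360x^4 - 2160x^3 + 6480x^2 - 7776x

Reading degrees in the order [a, b, c, d, e, f] gives [5, 5, 5, 5, 5, 5]; set D = diag(5, 5, 5, 5, 5, 5) and form L = D - A. L has integer entries, so p(x) = det(xI - L) has integer coefficients. Expanding the determinant yields x^6 - 30x^5 + 360x^4 - 2160x^3 + 6480x^2 - 7776x. The coefficient of x^5 equals -trace(L) = -30, matching the sum of degrees. There is one zero in the spectrum, matching the 1 component.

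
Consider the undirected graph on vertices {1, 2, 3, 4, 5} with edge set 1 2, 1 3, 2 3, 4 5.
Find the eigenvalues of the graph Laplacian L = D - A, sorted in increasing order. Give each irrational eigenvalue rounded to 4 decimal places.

[0, 0, 2, 3, 3]

With the vertex order [1, 2, 3, 4, 5], the degrees are [2, 2, 2, 1, 1], giving D = diag(2, 2, 2, 1, 1) and L = D - A. Diagonalising L (or applying a numerical eigensolver to the 5x5 matrix) gives the spectrum above. The 2 zero eigenvalues correspond to the 2 connected components. There are 2 zeros in the spectrum, matching the 2 components.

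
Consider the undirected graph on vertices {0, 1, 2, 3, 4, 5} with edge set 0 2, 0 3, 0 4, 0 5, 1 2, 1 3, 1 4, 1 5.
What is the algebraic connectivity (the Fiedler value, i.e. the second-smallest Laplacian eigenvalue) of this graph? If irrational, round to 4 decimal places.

2

Each diagonal entry of L is the vertex degree and each off-diagonal entry is -1 where an edge is present, 0 otherwise; in the order [0, 1, 2, 3, 4, 5] the diagonal is [4, 4, 2, 2, 2, 2]. Computing the eigenvalues of L and sorting gives [0, 2, 2, 2, 4, 6]. The Fiedler value lambda_2 = 2 is strictly positive, so the graph is connected.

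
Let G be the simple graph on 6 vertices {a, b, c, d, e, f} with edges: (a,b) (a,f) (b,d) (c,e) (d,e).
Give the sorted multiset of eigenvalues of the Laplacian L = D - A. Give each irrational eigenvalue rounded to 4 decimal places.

[0, 0.2679, 1, 2, 3, 3.7321]

Each diagonal entry of L is the vertex degree and each off-diagonal entry is -1 where an edge is present, 0 otherwise; in the order [a, b, c, d, e, f] the diagonal is [2, 2, 1, 2, 2, 1]. L is symmetric positive semidefinite, so every eigenvalue is real and nonnegative. The largest eigenvalue, 3.7321, is at most the vertex count 6. There is one zero in the spectrum, matching the 1 component.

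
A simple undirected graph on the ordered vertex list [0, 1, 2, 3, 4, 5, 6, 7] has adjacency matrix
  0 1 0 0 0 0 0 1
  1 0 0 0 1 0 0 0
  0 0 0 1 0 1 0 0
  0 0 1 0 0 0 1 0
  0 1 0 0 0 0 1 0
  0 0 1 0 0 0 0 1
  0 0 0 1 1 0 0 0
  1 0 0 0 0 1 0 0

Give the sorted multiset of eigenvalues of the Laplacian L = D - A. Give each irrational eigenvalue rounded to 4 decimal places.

[0, 0.5858, 0.5858, 2, 2, 3.4142, 3.4142, 4]

Each diagonal entry of L is the vertex degree and each off-diagonal entry is -1 where an edge is present, 0 otherwise; in the order [0, 1, 2, 3, 4, 5, 6, 7] the diagonal is [2, 2, 2, 2, 2, 2, 2, 2]. Diagonalising L (or applying a numerical eigensolver to the 8x8 matrix) gives the spectrum above. The single zero eigenvalue shows the graph is connected. The eigenvalues sum to 16, which equals trace(L) = 2|E|.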